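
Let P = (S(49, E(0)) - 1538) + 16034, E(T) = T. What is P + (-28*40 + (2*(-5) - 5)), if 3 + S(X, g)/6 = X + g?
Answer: 13637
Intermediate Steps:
S(X, g) = -18 + 6*X + 6*g (S(X, g) = -18 + 6*(X + g) = -18 + (6*X + 6*g) = -18 + 6*X + 6*g)
P = 14772 (P = ((-18 + 6*49 + 6*0) - 1538) + 16034 = ((-18 + 294 + 0) - 1538) + 16034 = (276 - 1538) + 16034 = -1262 + 16034 = 14772)
P + (-28*40 + (2*(-5) - 5)) = 14772 + (-28*40 + (2*(-5) - 5)) = 14772 + (-1120 + (-10 - 5)) = 14772 + (-1120 - 15) = 14772 - 1135 = 13637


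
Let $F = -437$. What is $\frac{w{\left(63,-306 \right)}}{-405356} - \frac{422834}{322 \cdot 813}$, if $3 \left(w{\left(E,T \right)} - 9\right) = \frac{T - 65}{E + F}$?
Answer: $- \frac{4578848381141}{2834827189656} \approx -1.6152$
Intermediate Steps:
$w{\left(E,T \right)} = 9 + \frac{-65 + T}{3 \left(-437 + E\right)}$ ($w{\left(E,T \right)} = 9 + \frac{\left(T - 65\right) \frac{1}{E - 437}}{3} = 9 + \frac{\left(-65 + T\right) \frac{1}{-437 + E}}{3} = 9 + \frac{\frac{1}{-437 + E} \left(-65 + T\right)}{3} = 9 + \frac{-65 + T}{3 \left(-437 + E\right)}$)
$\frac{w{\left(63,-306 \right)}}{-405356} - \frac{422834}{322 \cdot 813} = \frac{\frac{1}{3} \frac{1}{-437 + 63} \left(-11864 - 306 + 27 \cdot 63\right)}{-405356} - \frac{422834}{322 \cdot 813} = \frac{-11864 - 306 + 1701}{3 \left(-374\right)} \left(- \frac{1}{405356}\right) - \frac{422834}{261786} = \frac{1}{3} \left(- \frac{1}{374}\right) \left(-10469\right) \left(- \frac{1}{405356}\right) - \frac{211417}{130893} = \frac{10469}{1122} \left(- \frac{1}{405356}\right) - \frac{211417}{130893} = - \frac{10469}{454809432} - \frac{211417}{130893} = - \frac{4578848381141}{2834827189656}$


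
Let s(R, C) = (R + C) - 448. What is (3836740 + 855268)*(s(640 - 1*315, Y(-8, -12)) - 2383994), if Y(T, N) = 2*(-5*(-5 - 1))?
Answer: -11186014516456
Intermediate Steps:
Y(T, N) = 60 (Y(T, N) = 2*(-5*(-6)) = 2*30 = 60)
s(R, C) = -448 + C + R (s(R, C) = (C + R) - 448 = -448 + C + R)
(3836740 + 855268)*(s(640 - 1*315, Y(-8, -12)) - 2383994) = (3836740 + 855268)*((-448 + 60 + (640 - 1*315)) - 2383994) = 4692008*((-448 + 60 + (640 - 315)) - 2383994) = 4692008*((-448 + 60 + 325) - 2383994) = 4692008*(-63 - 2383994) = 4692008*(-2384057) = -11186014516456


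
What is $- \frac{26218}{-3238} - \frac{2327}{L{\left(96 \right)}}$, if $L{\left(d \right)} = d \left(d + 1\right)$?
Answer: $\frac{118303595}{15076128} \approx 7.8471$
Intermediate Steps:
$L{\left(d \right)} = d \left(1 + d\right)$
$- \frac{26218}{-3238} - \frac{2327}{L{\left(96 \right)}} = - \frac{26218}{-3238} - \frac{2327}{96 \left(1 + 96\right)} = \left(-26218\right) \left(- \frac{1}{3238}\right) - \frac{2327}{96 \cdot 97} = \frac{13109}{1619} - \frac{2327}{9312} = \frac{118303595}{15076128}$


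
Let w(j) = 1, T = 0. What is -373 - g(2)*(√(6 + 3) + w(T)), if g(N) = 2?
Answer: -381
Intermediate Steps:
-373 - g(2)*(√(6 + 3) + w(T)) = -373 - 2*(√(6 + 3) + 1) = -373 - 2*(√9 + 1) = -373 - 2*(3 + 1) = -373 - 2*4 = -373 - 1*8 = -373 - 8 = -381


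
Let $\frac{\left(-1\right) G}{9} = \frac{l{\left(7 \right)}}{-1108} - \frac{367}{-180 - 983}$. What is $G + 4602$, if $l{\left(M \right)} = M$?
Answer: $\frac{5926569153}{1288604} \approx 4599.2$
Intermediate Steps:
$G = - \frac{3586455}{1288604}$ ($G = - 9 \left(\frac{7}{-1108} - \frac{367}{-180 - 983}\right) = - 9 \left(7 \left(- \frac{1}{1108}\right) - \frac{367}{-1163}\right) = - 9 \left(- \frac{7}{1108} - - \frac{367}{1163}\right) = - 9 \left(- \frac{7}{1108} + \frac{367}{1163}\right) = \left(-9\right) \frac{398495}{1288604} = - \frac{3586455}{1288604} \approx -2.7832$)
$G + 4602 = - \frac{3586455}{1288604} + 4602 = \frac{5926569153}{1288604}$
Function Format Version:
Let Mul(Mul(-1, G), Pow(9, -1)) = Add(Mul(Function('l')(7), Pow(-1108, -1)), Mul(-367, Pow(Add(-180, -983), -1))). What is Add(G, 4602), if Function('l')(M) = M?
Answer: Rational(5926569153, 1288604) ≈ 4599.2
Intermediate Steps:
G = Rational(-3586455, 1288604) (G = Mul(-9, Add(Mul(7, Pow(-1108, -1)), Mul(-367, Pow(Add(-180, -983), -1)))) = Mul(-9, Add(Mul(7, Rational(-1, 1108)), Mul(-367, Pow(-1163, -1)))) = Mul(-9, Add(Rational(-7, 1108), Mul(-367, Rational(-1, 1163)))) = Mul(-9, Add(Rational(-7, 1108), Rational(367, 1163))) = Mul(-9, Rational(398495, 1288604)) = Rational(-3586455, 1288604) ≈ -2.7832)
Add(G, 4602) = Add(Rational(-3586455, 1288604), 4602) = Rational(5926569153, 1288604)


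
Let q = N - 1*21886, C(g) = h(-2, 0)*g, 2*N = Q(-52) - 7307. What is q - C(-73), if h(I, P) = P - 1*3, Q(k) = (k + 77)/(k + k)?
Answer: -5357793/208 ≈ -25759.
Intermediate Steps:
Q(k) = (77 + k)/(2*k) (Q(k) = (77 + k)/((2*k)) = (77 + k)*(1/(2*k)) = (77 + k)/(2*k))
N = -759953/208 (N = ((½)*(77 - 52)/(-52) - 7307)/2 = ((½)*(-1/52)*25 - 7307)/2 = (-25/104 - 7307)/2 = (½)*(-759953/104) = -759953/208 ≈ -3653.6)
h(I, P) = -3 + P (h(I, P) = P - 3 = -3 + P)
C(g) = -3*g (C(g) = (-3 + 0)*g = -3*g)
q = -5312241/208 (q = -759953/208 - 1*21886 = -759953/208 - 21886 = -5312241/208 ≈ -25540.)
q - C(-73) = -5312241/208 - (-3)*(-73) = -5312241/208 - 1*219 = -5312241/208 - 219 = -5357793/208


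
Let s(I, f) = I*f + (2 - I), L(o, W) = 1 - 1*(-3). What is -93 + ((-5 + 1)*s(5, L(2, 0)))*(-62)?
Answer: 4123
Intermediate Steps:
L(o, W) = 4 (L(o, W) = 1 + 3 = 4)
s(I, f) = 2 - I + I*f
-93 + ((-5 + 1)*s(5, L(2, 0)))*(-62) = -93 + ((-5 + 1)*(2 - 1*5 + 5*4))*(-62) = -93 - 4*(2 - 5 + 20)*(-62) = -93 - 4*17*(-62) = -93 - 68*(-62) = -93 + 4216 = 4123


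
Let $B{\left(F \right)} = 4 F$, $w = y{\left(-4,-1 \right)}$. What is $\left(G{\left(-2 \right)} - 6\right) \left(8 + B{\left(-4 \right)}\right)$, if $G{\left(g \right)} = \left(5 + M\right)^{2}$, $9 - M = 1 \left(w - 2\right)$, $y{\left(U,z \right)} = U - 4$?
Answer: $-4560$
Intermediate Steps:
$y{\left(U,z \right)} = -4 + U$
$w = -8$ ($w = -4 - 4 = -8$)
$M = 19$ ($M = 9 - 1 \left(-8 - 2\right) = 9 - 1 \left(-10\right) = 9 - -10 = 9 + 10 = 19$)
$G{\left(g \right)} = 576$ ($G{\left(g \right)} = \left(5 + 19\right)^{2} = 24^{2} = 576$)
$\left(G{\left(-2 \right)} - 6\right) \left(8 + B{\left(-4 \right)}\right) = \left(576 - 6\right) \left(8 + 4 \left(-4\right)\right) = 570 \left(8 - 16\right) = 570 \left(-8\right) = -4560$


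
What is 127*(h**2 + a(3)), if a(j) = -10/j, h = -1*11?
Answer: 44831/3 ≈ 14944.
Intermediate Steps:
h = -11
127*(h**2 + a(3)) = 127*((-11)**2 - 10/3) = 127*(121 - 10*1/3) = 127*(121 - 10/3) = 127*(353/3) = 44831/3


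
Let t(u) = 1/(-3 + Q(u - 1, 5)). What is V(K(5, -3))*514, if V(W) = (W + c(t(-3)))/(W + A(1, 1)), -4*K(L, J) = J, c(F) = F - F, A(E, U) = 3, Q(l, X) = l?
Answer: 514/5 ≈ 102.80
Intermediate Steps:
t(u) = 1/(-4 + u) (t(u) = 1/(-3 + (u - 1)) = 1/(-3 + (-1 + u)) = 1/(-4 + u))
c(F) = 0
K(L, J) = -J/4
V(W) = W/(3 + W) (V(W) = (W + 0)/(W + 3) = W/(3 + W))
V(K(5, -3))*514 = ((-1/4*(-3))/(3 - 1/4*(-3)))*514 = (3/(4*(3 + 3/4)))*514 = (3/(4*(15/4)))*514 = ((3/4)*(4/15))*514 = (1/5)*514 = 514/5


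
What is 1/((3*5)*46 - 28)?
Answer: 1/662 ≈ 0.0015106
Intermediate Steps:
1/((3*5)*46 - 28) = 1/(15*46 - 28) = 1/(690 - 28) = 1/662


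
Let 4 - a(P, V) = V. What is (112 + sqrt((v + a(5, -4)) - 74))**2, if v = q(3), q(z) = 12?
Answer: 12490 + 672*I*sqrt(6) ≈ 12490.0 + 1646.1*I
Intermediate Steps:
v = 12
a(P, V) = 4 - V
(112 + sqrt((v + a(5, -4)) - 74))**2 = (112 + sqrt((12 + (4 - 1*(-4))) - 74))**2 = (112 + sqrt((12 + (4 + 4)) - 74))**2 = (112 + sqrt((12 + 8) - 74))**2 = (112 + sqrt(20 - 74))**2 = (112 + sqrt(-54))**2 = (112 + 3*I*sqrt(6))**2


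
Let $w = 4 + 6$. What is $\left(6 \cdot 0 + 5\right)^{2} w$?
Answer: $250$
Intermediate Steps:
$w = 10$
$\left(6 \cdot 0 + 5\right)^{2} w = \left(6 \cdot 0 + 5\right)^{2} \cdot 10 = \left(0 + 5\right)^{2} \cdot 10 = 5^{2} \cdot 10 = 25 \cdot 10 = 250$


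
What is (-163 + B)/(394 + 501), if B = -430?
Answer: -593/895 ≈ -0.66257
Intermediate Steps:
(-163 + B)/(394 + 501) = (-163 - 430)/(394 + 501) = -593/895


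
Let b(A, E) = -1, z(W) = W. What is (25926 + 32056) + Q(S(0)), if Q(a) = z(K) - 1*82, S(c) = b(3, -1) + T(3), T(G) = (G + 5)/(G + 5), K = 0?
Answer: 57900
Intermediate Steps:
T(G) = 1 (T(G) = (5 + G)/(5 + G) = 1)
S(c) = 0 (S(c) = -1 + 1 = 0)
Q(a) = -82 (Q(a) = 0 - 1*82 = 0 - 82 = -82)
(25926 + 32056) + Q(S(0)) = (25926 + 32056) - 82 = 57982 - 82 = 57900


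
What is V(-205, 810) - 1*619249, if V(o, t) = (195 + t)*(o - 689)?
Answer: -1517719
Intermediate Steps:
V(o, t) = (-689 + o)*(195 + t) (V(o, t) = (195 + t)*(-689 + o) = (-689 + o)*(195 + t))
V(-205, 810) - 1*619249 = (-134355 - 689*810 + 195*(-205) - 205*810) - 1*619249 = (-134355 - 558090 - 39975 - 166050) - 619249 = -898470 - 619249 = -1517719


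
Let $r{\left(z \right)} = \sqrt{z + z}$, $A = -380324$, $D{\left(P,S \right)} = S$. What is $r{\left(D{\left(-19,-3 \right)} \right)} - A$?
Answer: $380324 + i \sqrt{6} \approx 3.8032 \cdot 10^{5} + 2.4495 i$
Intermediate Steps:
$r{\left(z \right)} = \sqrt{2} \sqrt{z}$ ($r{\left(z \right)} = \sqrt{2 z} = \sqrt{2} \sqrt{z}$)
$r{\left(D{\left(-19,-3 \right)} \right)} - A = \sqrt{2} \sqrt{-3} - -380324 = \sqrt{2} i \sqrt{3} + 380324 = i \sqrt{6} + 380324 = 380324 + i \sqrt{6}$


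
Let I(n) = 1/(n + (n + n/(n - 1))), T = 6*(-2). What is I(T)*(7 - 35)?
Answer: 91/75 ≈ 1.2133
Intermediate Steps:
T = -12
I(n) = 1/(2*n + n/(-1 + n)) (I(n) = 1/(n + (n + n/(-1 + n))) = 1/(2*n + n/(-1 + n)))
I(T)*(7 - 35) = ((-1 - 12)/((-12)*(-1 + 2*(-12))))*(7 - 35) = -1/12*(-13)/(-1 - 24)*(-28) = -1/12*(-13)/(-25)*(-28) = -1/12*(-1/25)*(-13)*(-28) = -13/300*(-28) = 91/75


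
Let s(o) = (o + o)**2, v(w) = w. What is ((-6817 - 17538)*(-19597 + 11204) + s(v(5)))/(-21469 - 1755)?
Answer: -204411615/23224 ≈ -8801.7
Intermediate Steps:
s(o) = 4*o**2 (s(o) = (2*o)**2 = 4*o**2)
((-6817 - 17538)*(-19597 + 11204) + s(v(5)))/(-21469 - 1755) = ((-6817 - 17538)*(-19597 + 11204) + 4*5**2)/(-21469 - 1755) = (-24355*(-8393) + 4*25)/(-23224) = (204411515 + 100)*(-1/23224) = 204411615*(-1/23224) = -204411615/23224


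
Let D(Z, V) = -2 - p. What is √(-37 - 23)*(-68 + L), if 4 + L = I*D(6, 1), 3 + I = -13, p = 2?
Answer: -16*I*√15 ≈ -61.968*I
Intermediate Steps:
I = -16 (I = -3 - 13 = -16)
D(Z, V) = -4 (D(Z, V) = -2 - 1*2 = -2 - 2 = -4)
L = 60 (L = -4 - 16*(-4) = -4 + 64 = 60)
√(-37 - 23)*(-68 + L) = √(-37 - 23)*(-68 + 60) = √(-60)*(-8) = (2*I*√15)*(-8) = -16*I*√15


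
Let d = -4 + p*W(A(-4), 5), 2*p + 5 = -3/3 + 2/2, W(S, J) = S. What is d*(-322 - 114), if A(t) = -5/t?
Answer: 6213/2 ≈ 3106.5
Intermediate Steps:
p = -5/2 (p = -5/2 + (-3/3 + 2/2)/2 = -5/2 + (-3*⅓ + 2*(½))/2 = -5/2 + (-1 + 1)/2 = -5/2 + (½)*0 = -5/2 + 0 = -5/2 ≈ -2.5000)
d = -57/8 (d = -4 - (-25)/(2*(-4)) = -4 - (-25)*(-1)/(2*4) = -4 - 5/2*5/4 = -4 - 25/8 = -57/8 ≈ -7.1250)
d*(-322 - 114) = -57*(-322 - 114)/8 = -57/8*(-436) = 6213/2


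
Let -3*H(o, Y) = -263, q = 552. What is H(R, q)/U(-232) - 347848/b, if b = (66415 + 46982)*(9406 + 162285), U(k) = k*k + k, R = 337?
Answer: 1688161882651/1043395741972584 ≈ 0.0016179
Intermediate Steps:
U(k) = k + k**2 (U(k) = k**2 + k = k + k**2)
H(o, Y) = 263/3 (H(o, Y) = -1/3*(-263) = 263/3)
b = 19469244327 (b = 113397*171691 = 19469244327)
H(R, q)/U(-232) - 347848/b = 263/(3*((-232*(1 - 232)))) - 347848/19469244327 = 263/(3*((-232*(-231)))) - 347848*1/19469244327 = (263/3)/53592 - 347848/19469244327 = (263/3)*(1/53592) - 347848/19469244327 = 263/160776 - 347848/19469244327 = 1688161882651/1043395741972584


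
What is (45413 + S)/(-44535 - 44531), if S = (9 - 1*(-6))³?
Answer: -24394/44533 ≈ -0.54777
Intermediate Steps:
S = 3375 (S = (9 + 6)³ = 15³ = 3375)
(45413 + S)/(-44535 - 44531) = (45413 + 3375)/(-44535 - 44531) = 48788/(-89066) = 48788*(-1/89066) = -24394/44533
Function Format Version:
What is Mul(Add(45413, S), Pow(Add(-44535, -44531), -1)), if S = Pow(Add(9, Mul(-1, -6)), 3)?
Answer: Rational(-24394, 44533) ≈ -0.54777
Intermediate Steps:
S = 3375 (S = Pow(Add(9, 6), 3) = Pow(15, 3) = 3375)
Mul(Add(45413, S), Pow(Add(-44535, -44531), -1)) = Mul(Add(45413, 3375), Pow(Add(-44535, -44531), -1)) = Mul(48788, Pow(-89066, -1)) = Mul(48788, Rational(-1, 89066)) = Rational(-24394, 44533)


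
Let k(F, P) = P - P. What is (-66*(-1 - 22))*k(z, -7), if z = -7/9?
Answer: 0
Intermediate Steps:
z = -7/9 (z = -7*⅑ = -7/9 ≈ -0.77778)
k(F, P) = 0
(-66*(-1 - 22))*k(z, -7) = -66*(-1 - 22)*0 = -66*(-23)*0 = 1518*0 = 0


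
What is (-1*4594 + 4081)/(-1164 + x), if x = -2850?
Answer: 57/446 ≈ 0.12780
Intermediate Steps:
(-1*4594 + 4081)/(-1164 + x) = (-1*4594 + 4081)/(-1164 - 2850) = (-4594 + 4081)/(-4014) = -513*(-1/4014) = 57/446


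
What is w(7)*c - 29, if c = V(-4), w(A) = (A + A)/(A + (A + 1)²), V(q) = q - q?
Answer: -29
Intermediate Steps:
V(q) = 0
w(A) = 2*A/(A + (1 + A)²) (w(A) = (2*A)/(A + (1 + A)²) = 2*A/(A + (1 + A)²))
c = 0
w(7)*c - 29 = (2*7/(7 + (1 + 7)²))*0 - 29 = (2*7/(7 + 8²))*0 - 29 = (2*7/(7 + 64))*0 - 29 = (2*7/71)*0 - 29 = (2*7*(1/71))*0 - 29 = (14/71)*0 - 29 = 0 - 29 = -29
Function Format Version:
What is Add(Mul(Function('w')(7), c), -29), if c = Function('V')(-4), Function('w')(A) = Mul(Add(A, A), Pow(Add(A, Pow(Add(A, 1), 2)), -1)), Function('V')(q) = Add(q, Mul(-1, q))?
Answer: -29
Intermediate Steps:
Function('V')(q) = 0
Function('w')(A) = Mul(2, A, Pow(Add(A, Pow(Add(1, A), 2)), -1)) (Function('w')(A) = Mul(Mul(2, A), Pow(Add(A, Pow(Add(1, A), 2)), -1)) = Mul(2, A, Pow(Add(A, Pow(Add(1, A), 2)), -1)))
c = 0
Add(Mul(Function('w')(7), c), -29) = Add(Mul(Mul(2, 7, Pow(Add(7, Pow(Add(1, 7), 2)), -1)), 0), -29) = Add(Mul(Mul(2, 7, Pow(Add(7, Pow(8, 2)), -1)), 0), -29) = Add(Mul(Mul(2, 7, Pow(Add(7, 64), -1)), 0), -29) = Add(Mul(Mul(2, 7, Pow(71, -1)), 0), -29) = Add(Mul(Mul(2, 7, Rational(1, 71)), 0), -29) = Add(Mul(Rational(14, 71), 0), -29) = Add(0, -29) = -29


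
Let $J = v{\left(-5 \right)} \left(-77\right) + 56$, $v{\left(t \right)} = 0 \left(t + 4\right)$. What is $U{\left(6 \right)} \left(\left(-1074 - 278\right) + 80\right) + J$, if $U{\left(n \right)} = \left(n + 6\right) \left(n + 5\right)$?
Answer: $-167848$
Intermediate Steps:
$v{\left(t \right)} = 0$ ($v{\left(t \right)} = 0 \left(4 + t\right) = 0$)
$U{\left(n \right)} = \left(5 + n\right) \left(6 + n\right)$ ($U{\left(n \right)} = \left(6 + n\right) \left(5 + n\right) = \left(5 + n\right) \left(6 + n\right)$)
$J = 56$ ($J = 0 \left(-77\right) + 56 = 0 + 56 = 56$)
$U{\left(6 \right)} \left(\left(-1074 - 278\right) + 80\right) + J = \left(30 + 6^{2} + 11 \cdot 6\right) \left(\left(-1074 - 278\right) + 80\right) + 56 = \left(30 + 36 + 66\right) \left(-1352 + 80\right) + 56 = 132 \left(-1272\right) + 56 = -167904 + 56 = -167848$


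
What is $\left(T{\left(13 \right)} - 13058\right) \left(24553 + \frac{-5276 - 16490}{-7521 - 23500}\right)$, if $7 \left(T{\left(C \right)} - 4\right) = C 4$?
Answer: $- \frac{69561222292554}{217147} \approx -3.2034 \cdot 10^{8}$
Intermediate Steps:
$T{\left(C \right)} = 4 + \frac{4 C}{7}$ ($T{\left(C \right)} = 4 + \frac{C 4}{7} = 4 + \frac{4 C}{7}$)
$\left(T{\left(13 \right)} - 13058\right) \left(24553 + \frac{-5276 - 16490}{-7521 - 23500}\right) = \left(\left(4 + \frac{4}{7} \cdot 13\right) - 13058\right) \left(24553 + \frac{-5276 - 16490}{-7521 - 23500}\right) = \left(\left(4 + \frac{52}{7}\right) - 13058\right) \left(24553 - \frac{21766}{-31021}\right) = \left(\frac{80}{7} - 13058\right) \left(24553 - - \frac{21766}{31021}\right) = - \frac{91326 \left(24553 + \frac{21766}{31021}\right)}{7} = \left(- \frac{91326}{7}\right) \frac{761680379}{31021} = - \frac{69561222292554}{217147}$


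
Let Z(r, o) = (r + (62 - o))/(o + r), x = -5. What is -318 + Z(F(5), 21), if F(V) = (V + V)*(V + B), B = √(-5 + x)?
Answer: (-3170*√10 + 22487*I)/(-71*I + 10*√10) ≈ -316.77 - 0.10469*I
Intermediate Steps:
B = I*√10 (B = √(-5 - 5) = √(-10) = I*√10 ≈ 3.1623*I)
F(V) = 2*V*(V + I*√10) (F(V) = (V + V)*(V + I*√10) = (2*V)*(V + I*√10) = 2*V*(V + I*√10))
Z(r, o) = (62 + r - o)/(o + r)
-318 + Z(F(5), 21) = -318 + (62 + 2*5*(5 + I*√10) - 1*21)/(21 + 2*5*(5 + I*√10)) = -318 + (62 + (50 + 10*I*√10) - 21)/(21 + (50 + 10*I*√10)) = -318 + (91 + 10*I*√10)/(71 + 10*I*√10)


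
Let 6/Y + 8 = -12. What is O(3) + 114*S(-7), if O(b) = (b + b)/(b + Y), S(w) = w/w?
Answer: 1046/9 ≈ 116.22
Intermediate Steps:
Y = -3/10 (Y = 6/(-8 - 12) = 6/(-20) = 6*(-1/20) = -3/10 ≈ -0.30000)
S(w) = 1
O(b) = 2*b/(-3/10 + b) (O(b) = (b + b)/(b - 3/10) = (2*b)/(-3/10 + b) = 2*b/(-3/10 + b))
O(3) + 114*S(-7) = 20*3/(-3 + 10*3) + 114*1 = 20*3/(-3 + 30) + 114 = 20*3/27 + 114 = 20*3*(1/27) + 114 = 20/9 + 114 = 1046/9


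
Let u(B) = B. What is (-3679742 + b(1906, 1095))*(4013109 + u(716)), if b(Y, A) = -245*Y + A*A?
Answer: -11831499772775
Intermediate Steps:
b(Y, A) = A² - 245*Y (b(Y, A) = -245*Y + A² = A² - 245*Y)
(-3679742 + b(1906, 1095))*(4013109 + u(716)) = (-3679742 + (1095² - 245*1906))*(4013109 + 716) = (-3679742 + (1199025 - 466970))*4013825 = (-3679742 + 732055)*4013825 = -2947687*4013825 = -11831499772775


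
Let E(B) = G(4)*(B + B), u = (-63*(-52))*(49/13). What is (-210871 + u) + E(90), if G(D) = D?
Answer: -197803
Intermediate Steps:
u = 12348 (u = 3276*(49*(1/13)) = 3276*(49/13) = 12348)
E(B) = 8*B (E(B) = 4*(B + B) = 4*(2*B) = 8*B)
(-210871 + u) + E(90) = (-210871 + 12348) + 8*90 = -198523 + 720 = -197803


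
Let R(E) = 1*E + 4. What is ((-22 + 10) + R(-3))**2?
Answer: 121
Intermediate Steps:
R(E) = 4 + E (R(E) = E + 4 = 4 + E)
((-22 + 10) + R(-3))**2 = ((-22 + 10) + (4 - 3))**2 = (-12 + 1)**2 = (-11)**2 = 121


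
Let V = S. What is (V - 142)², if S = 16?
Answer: 15876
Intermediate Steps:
V = 16
(V - 142)² = (16 - 142)² = (-126)² = 15876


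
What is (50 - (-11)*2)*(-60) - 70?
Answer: -4390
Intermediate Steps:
(50 - (-11)*2)*(-60) - 70 = (50 - 1*(-22))*(-60) - 70 = (50 + 22)*(-60) - 70 = 72*(-60) - 70 = -4320 - 70 = -4390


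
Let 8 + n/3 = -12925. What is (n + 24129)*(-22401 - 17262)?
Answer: 581856210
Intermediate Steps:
n = -38799 (n = -24 + 3*(-12925) = -24 - 38775 = -38799)
(n + 24129)*(-22401 - 17262) = (-38799 + 24129)*(-22401 - 17262) = -14670*(-39663) = 581856210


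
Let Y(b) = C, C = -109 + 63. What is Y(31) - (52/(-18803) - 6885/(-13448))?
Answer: -11760445583/252862744 ≈ -46.509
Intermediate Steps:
C = -46
Y(b) = -46
Y(31) - (52/(-18803) - 6885/(-13448)) = -46 - (52/(-18803) - 6885/(-13448)) = -46 - (52*(-1/18803) - 6885*(-1/13448)) = -46 - (-52/18803 + 6885/13448) = -46 - 1*128759359/252862744 = -46 - 128759359/252862744 = -11760445583/252862744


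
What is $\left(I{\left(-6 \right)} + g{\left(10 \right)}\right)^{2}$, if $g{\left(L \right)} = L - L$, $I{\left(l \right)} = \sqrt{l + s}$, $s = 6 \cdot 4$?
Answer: $18$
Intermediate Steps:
$s = 24$
$I{\left(l \right)} = \sqrt{24 + l}$ ($I{\left(l \right)} = \sqrt{l + 24} = \sqrt{24 + l}$)
$g{\left(L \right)} = 0$
$\left(I{\left(-6 \right)} + g{\left(10 \right)}\right)^{2} = \left(\sqrt{24 - 6} + 0\right)^{2} = \left(\sqrt{18} + 0\right)^{2} = \left(3 \sqrt{2} + 0\right)^{2} = \left(3 \sqrt{2}\right)^{2} = 18$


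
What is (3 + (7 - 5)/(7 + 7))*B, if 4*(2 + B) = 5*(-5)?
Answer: -363/14 ≈ -25.929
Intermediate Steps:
B = -33/4 (B = -2 + (5*(-5))/4 = -2 + (1/4)*(-25) = -2 - 25/4 = -33/4 ≈ -8.2500)
(3 + (7 - 5)/(7 + 7))*B = (3 + (7 - 5)/(7 + 7))*(-33/4) = (3 + 2/14)*(-33/4) = (3 + 2*(1/14))*(-33/4) = (3 + 1/7)*(-33/4) = (22/7)*(-33/4) = -363/14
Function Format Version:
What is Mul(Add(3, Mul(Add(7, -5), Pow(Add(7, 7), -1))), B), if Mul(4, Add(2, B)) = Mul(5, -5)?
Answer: Rational(-363, 14) ≈ -25.929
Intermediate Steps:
B = Rational(-33, 4) (B = Add(-2, Mul(Rational(1, 4), Mul(5, -5))) = Add(-2, Mul(Rational(1, 4), -25)) = Add(-2, Rational(-25, 4)) = Rational(-33, 4) ≈ -8.2500)
Mul(Add(3, Mul(Add(7, -5), Pow(Add(7, 7), -1))), B) = Mul(Add(3, Mul(Add(7, -5), Pow(Add(7, 7), -1))), Rational(-33, 4)) = Mul(Add(3, Mul(2, Pow(14, -1))), Rational(-33, 4)) = Mul(Add(3, Mul(2, Rational(1, 14))), Rational(-33, 4)) = Mul(Add(3, Rational(1, 7)), Rational(-33, 4)) = Mul(Rational(22, 7), Rational(-33, 4)) = Rational(-363, 14)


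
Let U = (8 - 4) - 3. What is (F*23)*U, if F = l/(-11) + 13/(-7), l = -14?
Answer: -1035/77 ≈ -13.442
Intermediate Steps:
U = 1 (U = 4 - 3 = 1)
F = -45/77 (F = -14/(-11) + 13/(-7) = -14*(-1/11) + 13*(-⅐) = 14/11 - 13/7 = -45/77 ≈ -0.58442)
(F*23)*U = -45/77*23*1 = -1035/77*1 = -1035/77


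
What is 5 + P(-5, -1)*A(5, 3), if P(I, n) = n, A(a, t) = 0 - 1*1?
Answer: 6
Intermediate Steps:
A(a, t) = -1 (A(a, t) = 0 - 1 = -1)
5 + P(-5, -1)*A(5, 3) = 5 - 1*(-1) = 5 + 1 = 6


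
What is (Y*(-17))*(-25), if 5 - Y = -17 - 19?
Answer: 17425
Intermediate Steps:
Y = 41 (Y = 5 - (-17 - 19) = 5 - 1*(-36) = 5 + 36 = 41)
(Y*(-17))*(-25) = (41*(-17))*(-25) = -697*(-25) = 17425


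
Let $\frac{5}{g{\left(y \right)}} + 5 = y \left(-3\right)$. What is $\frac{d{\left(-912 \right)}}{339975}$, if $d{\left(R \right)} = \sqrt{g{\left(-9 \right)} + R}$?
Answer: $\frac{i \sqrt{441298}}{7479450} \approx 8.8817 \cdot 10^{-5} i$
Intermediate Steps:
$g{\left(y \right)} = \frac{5}{-5 - 3 y}$ ($g{\left(y \right)} = \frac{5}{-5 + y \left(-3\right)} = \frac{5}{-5 - 3 y}$)
$d{\left(R \right)} = \sqrt{\frac{5}{22} + R}$ ($d{\left(R \right)} = \sqrt{- \frac{5}{5 + 3 \left(-9\right)} + R} = \sqrt{- \frac{5}{5 - 27} + R} = \sqrt{- \frac{5}{-22} + R} = \sqrt{\left(-5\right) \left(- \frac{1}{22}\right) + R} = \sqrt{\frac{5}{22} + R}$)
$\frac{d{\left(-912 \right)}}{339975} = \frac{\frac{1}{22} \sqrt{110 + 484 \left(-912\right)}}{339975} = \frac{\sqrt{110 - 441408}}{22} \cdot \frac{1}{339975} = \frac{\sqrt{-441298}}{22} \cdot \frac{1}{339975} = \frac{i \sqrt{441298}}{22} \cdot \frac{1}{339975} = \frac{i \sqrt{441298}}{7479450}$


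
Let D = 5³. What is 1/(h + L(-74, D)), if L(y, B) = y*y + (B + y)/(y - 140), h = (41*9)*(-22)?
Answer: -214/565439 ≈ -0.00037847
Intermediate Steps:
D = 125
h = -8118 (h = 369*(-22) = -8118)
L(y, B) = y² + (B + y)/(-140 + y)
1/(h + L(-74, D)) = 1/(-8118 + (125 - 74 + (-74)³ - 140*(-74)²)/(-140 - 74)) = 1/(-8118 + (125 - 74 - 405224 - 140*5476)/(-214)) = 1/(-8118 - (125 - 74 - 405224 - 766640)/214) = 1/(-8118 - 1/214*(-1171813)) = 1/(-8118 + 1171813/214) = 1/(-565439/214) = -214/565439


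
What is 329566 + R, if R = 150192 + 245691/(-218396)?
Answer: 104776982477/218396 ≈ 4.7976e+5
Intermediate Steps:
R = 32801086341/218396 (R = 150192 + 245691*(-1/218396) = 150192 - 245691/218396 = 32801086341/218396 ≈ 1.5019e+5)
329566 + R = 329566 + 32801086341/218396 = 104776982477/218396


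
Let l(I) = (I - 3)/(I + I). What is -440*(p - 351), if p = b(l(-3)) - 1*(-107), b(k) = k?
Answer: 106920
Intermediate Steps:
l(I) = (-3 + I)/(2*I) (l(I) = (-3 + I)/((2*I)) = (-3 + I)*(1/(2*I)) = (-3 + I)/(2*I))
p = 108 (p = (1/2)*(-3 - 3)/(-3) - 1*(-107) = (1/2)*(-1/3)*(-6) + 107 = 1 + 107 = 108)
-440*(p - 351) = -440*(108 - 351) = -440*(-243) = 106920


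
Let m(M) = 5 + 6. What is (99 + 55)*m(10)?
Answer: 1694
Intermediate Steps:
m(M) = 11
(99 + 55)*m(10) = (99 + 55)*11 = 154*11 = 1694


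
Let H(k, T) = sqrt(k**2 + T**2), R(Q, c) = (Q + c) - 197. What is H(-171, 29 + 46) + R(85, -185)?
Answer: -297 + 3*sqrt(3874) ≈ -110.28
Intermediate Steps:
R(Q, c) = -197 + Q + c
H(k, T) = sqrt(T**2 + k**2)
H(-171, 29 + 46) + R(85, -185) = sqrt((29 + 46)**2 + (-171)**2) + (-197 + 85 - 185) = sqrt(75**2 + 29241) - 297 = sqrt(5625 + 29241) - 297 = sqrt(34866) - 297 = 3*sqrt(3874) - 297 = -297 + 3*sqrt(3874)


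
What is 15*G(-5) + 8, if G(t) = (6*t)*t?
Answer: 2258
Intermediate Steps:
G(t) = 6*t**2
15*G(-5) + 8 = 15*(6*(-5)**2) + 8 = 15*(6*25) + 8 = 15*150 + 8 = 2250 + 8 = 2258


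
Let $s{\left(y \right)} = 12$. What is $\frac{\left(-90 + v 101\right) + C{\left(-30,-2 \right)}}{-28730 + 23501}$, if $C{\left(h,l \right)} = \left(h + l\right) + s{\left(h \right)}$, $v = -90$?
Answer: $\frac{9200}{5229} \approx 1.7594$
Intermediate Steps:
$C{\left(h,l \right)} = 12 + h + l$ ($C{\left(h,l \right)} = \left(h + l\right) + 12 = 12 + h + l$)
$\frac{\left(-90 + v 101\right) + C{\left(-30,-2 \right)}}{-28730 + 23501} = \frac{\left(-90 - 9090\right) - 20}{-28730 + 23501} = \frac{\left(-90 - 9090\right) - 20}{-5229} = \left(-9180 - 20\right) \left(- \frac{1}{5229}\right) = \left(-9200\right) \left(- \frac{1}{5229}\right) = \frac{9200}{5229}$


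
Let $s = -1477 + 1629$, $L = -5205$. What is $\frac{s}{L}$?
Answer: $- \frac{152}{5205} \approx -0.029203$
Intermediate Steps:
$s = 152$
$\frac{s}{L} = \frac{152}{-5205} = 152 \left(- \frac{1}{5205}\right) = - \frac{152}{5205}$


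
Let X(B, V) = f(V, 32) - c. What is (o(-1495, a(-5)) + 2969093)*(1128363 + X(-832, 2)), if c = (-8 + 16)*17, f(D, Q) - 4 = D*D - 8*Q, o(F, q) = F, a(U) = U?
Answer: 3347388224442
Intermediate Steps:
f(D, Q) = 4 + D² - 8*Q (f(D, Q) = 4 + (D*D - 8*Q) = 4 + (D² - 8*Q) = 4 + D² - 8*Q)
c = 136 (c = 8*17 = 136)
X(B, V) = -388 + V² (X(B, V) = (4 + V² - 8*32) - 1*136 = (4 + V² - 256) - 136 = (-252 + V²) - 136 = -388 + V²)
(o(-1495, a(-5)) + 2969093)*(1128363 + X(-832, 2)) = (-1495 + 2969093)*(1128363 + (-388 + 2²)) = 2967598*(1128363 + (-388 + 4)) = 2967598*(1128363 - 384) = 2967598*1127979 = 3347388224442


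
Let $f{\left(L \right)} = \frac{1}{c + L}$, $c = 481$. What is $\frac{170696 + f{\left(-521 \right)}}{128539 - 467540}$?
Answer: $- \frac{6827839}{13560040} \approx -0.50353$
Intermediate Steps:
$f{\left(L \right)} = \frac{1}{481 + L}$
$\frac{170696 + f{\left(-521 \right)}}{128539 - 467540} = \frac{170696 + \frac{1}{481 - 521}}{128539 - 467540} = \frac{170696 + \frac{1}{-40}}{-339001} = \left(170696 - \frac{1}{40}\right) \left(- \frac{1}{339001}\right) = \frac{6827839}{40} \left(- \frac{1}{339001}\right) = - \frac{6827839}{13560040}$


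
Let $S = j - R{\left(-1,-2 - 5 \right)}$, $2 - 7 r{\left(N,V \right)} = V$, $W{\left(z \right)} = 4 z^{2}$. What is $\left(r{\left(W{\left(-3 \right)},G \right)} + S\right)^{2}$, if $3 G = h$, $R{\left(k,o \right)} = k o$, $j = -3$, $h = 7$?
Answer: $\frac{44521}{441} \approx 100.95$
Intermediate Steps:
$G = \frac{7}{3}$ ($G = \frac{1}{3} \cdot 7 = \frac{7}{3} \approx 2.3333$)
$r{\left(N,V \right)} = \frac{2}{7} - \frac{V}{7}$
$S = -10$ ($S = -3 - - (-2 - 5) = -3 - \left(-1\right) \left(-7\right) = -3 - 7 = -10$)
$\left(r{\left(W{\left(-3 \right)},G \right)} + S\right)^{2} = \left(\left(\frac{2}{7} - \frac{1}{3}\right) - 10\right)^{2} = \left(- \frac{1}{21} - 10\right)^{2} = \left(- \frac{211}{21}\right)^{2} = \frac{44521}{441}$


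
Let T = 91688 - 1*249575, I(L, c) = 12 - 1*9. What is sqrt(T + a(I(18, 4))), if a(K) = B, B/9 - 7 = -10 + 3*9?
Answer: 3*I*sqrt(17519) ≈ 397.08*I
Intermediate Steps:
I(L, c) = 3 (I(L, c) = 12 - 9 = 3)
T = -157887 (T = 91688 - 249575 = -157887)
B = 216 (B = 63 + 9*(-10 + 3*9) = 63 + 9*(-10 + 27) = 63 + 9*17 = 63 + 153 = 216)
a(K) = 216
sqrt(T + a(I(18, 4))) = sqrt(-157887 + 216) = sqrt(-157671) = 3*I*sqrt(17519)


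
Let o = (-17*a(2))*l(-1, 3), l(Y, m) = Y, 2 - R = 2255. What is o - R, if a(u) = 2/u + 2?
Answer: 2304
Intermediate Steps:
R = -2253 (R = 2 - 1*2255 = 2 - 2255 = -2253)
a(u) = 2 + 2/u
o = 51 (o = -17*(2 + 2/2)*(-1) = -17*(2 + 2*(½))*(-1) = -17*(2 + 1)*(-1) = -17*3*(-1) = -51*(-1) = 51)
o - R = 51 - 1*(-2253) = 51 + 2253 = 2304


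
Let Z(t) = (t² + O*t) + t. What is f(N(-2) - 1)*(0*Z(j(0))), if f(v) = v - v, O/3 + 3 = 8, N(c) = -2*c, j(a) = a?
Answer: 0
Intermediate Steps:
O = 15 (O = -9 + 3*8 = -9 + 24 = 15)
Z(t) = t² + 16*t (Z(t) = (t² + 15*t) + t = t² + 16*t)
f(v) = 0
f(N(-2) - 1)*(0*Z(j(0))) = 0*(0*(0*(16 + 0))) = 0*(0*(0*16)) = 0*(0*0) = 0*0 = 0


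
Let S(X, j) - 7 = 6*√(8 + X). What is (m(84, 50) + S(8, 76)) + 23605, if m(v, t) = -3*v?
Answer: 23384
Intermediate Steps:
S(X, j) = 7 + 6*√(8 + X)
(m(84, 50) + S(8, 76)) + 23605 = (-3*84 + (7 + 6*√(8 + 8))) + 23605 = (-252 + (7 + 6*√16)) + 23605 = (-252 + (7 + 6*4)) + 23605 = (-252 + (7 + 24)) + 23605 = (-252 + 31) + 23605 = -221 + 23605 = 23384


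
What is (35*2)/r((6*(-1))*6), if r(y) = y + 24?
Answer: -35/6 ≈ -5.8333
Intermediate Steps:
r(y) = 24 + y
(35*2)/r((6*(-1))*6) = (35*2)/(24 + (6*(-1))*6) = 70/(24 - 6*6) = 70/(24 - 36) = 70/(-12) = 70*(-1/12) = -35/6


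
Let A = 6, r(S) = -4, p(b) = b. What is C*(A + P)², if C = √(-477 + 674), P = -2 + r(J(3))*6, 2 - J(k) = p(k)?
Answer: 400*√197 ≈ 5614.3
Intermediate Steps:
J(k) = 2 - k
P = -26 (P = -2 - 4*6 = -2 - 24 = -26)
C = √197 ≈ 14.036
C*(A + P)² = √197*(6 - 26)² = √197*(-20)² = √197*400 = 400*√197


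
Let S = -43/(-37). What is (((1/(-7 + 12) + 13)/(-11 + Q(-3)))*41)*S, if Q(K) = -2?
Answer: -116358/2405 ≈ -48.382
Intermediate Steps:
S = 43/37 (S = -43*(-1/37) = 43/37 ≈ 1.1622)
(((1/(-7 + 12) + 13)/(-11 + Q(-3)))*41)*S = (((1/(-7 + 12) + 13)/(-11 - 2))*41)*(43/37) = (((1/5 + 13)/(-13))*41)*(43/37) = (((⅕ + 13)*(-1/13))*41)*(43/37) = (((66/5)*(-1/13))*41)*(43/37) = -66/65*41*(43/37) = -2706/65*43/37 = -116358/2405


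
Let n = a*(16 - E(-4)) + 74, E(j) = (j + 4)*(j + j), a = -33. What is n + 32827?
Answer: 32373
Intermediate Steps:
E(j) = 2*j*(4 + j) (E(j) = (4 + j)*(2*j) = 2*j*(4 + j))
n = -454 (n = -33*(16 - 2*(-4)*(4 - 4)) + 74 = -33*(16 - 2*(-4)*0) + 74 = -33*(16 - 1*0) + 74 = -33*(16 + 0) + 74 = -33*16 + 74 = -528 + 74 = -454)
n + 32827 = -454 + 32827 = 32373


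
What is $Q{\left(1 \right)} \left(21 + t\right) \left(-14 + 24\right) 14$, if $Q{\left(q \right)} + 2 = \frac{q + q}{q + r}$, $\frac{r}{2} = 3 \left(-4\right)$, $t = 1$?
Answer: $- \frac{147840}{23} \approx -6427.8$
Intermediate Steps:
$r = -24$ ($r = 2 \cdot 3 \left(-4\right) = 2 \left(-12\right) = -24$)
$Q{\left(q \right)} = -2 + \frac{2 q}{-24 + q}$ ($Q{\left(q \right)} = -2 + \frac{q + q}{q - 24} = -2 + \frac{2 q}{-24 + q}$)
$Q{\left(1 \right)} \left(21 + t\right) \left(-14 + 24\right) 14 = \frac{48}{-24 + 1} \left(21 + 1\right) \left(-14 + 24\right) 14 = \frac{48}{-23} \cdot 22 \cdot 10 \cdot 14 = 48 \left(- \frac{1}{23}\right) 220 \cdot 14 = \left(- \frac{48}{23}\right) 220 \cdot 14 = \left(- \frac{10560}{23}\right) 14 = - \frac{147840}{23}$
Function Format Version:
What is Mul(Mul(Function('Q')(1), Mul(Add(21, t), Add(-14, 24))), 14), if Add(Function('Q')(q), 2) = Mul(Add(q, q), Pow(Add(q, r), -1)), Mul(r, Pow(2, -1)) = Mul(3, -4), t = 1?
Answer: Rational(-147840, 23) ≈ -6427.8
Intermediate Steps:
r = -24 (r = Mul(2, Mul(3, -4)) = Mul(2, -12) = -24)
Function('Q')(q) = Add(-2, Mul(2, q, Pow(Add(-24, q), -1))) (Function('Q')(q) = Add(-2, Mul(Add(q, q), Pow(Add(q, -24), -1))) = Add(-2, Mul(Mul(2, q), Pow(Add(-24, q), -1))) = Add(-2, Mul(2, q, Pow(Add(-24, q), -1))))
Mul(Mul(Function('Q')(1), Mul(Add(21, t), Add(-14, 24))), 14) = Mul(Mul(Mul(48, Pow(Add(-24, 1), -1)), Mul(Add(21, 1), Add(-14, 24))), 14) = Mul(Mul(Mul(48, Pow(-23, -1)), Mul(22, 10)), 14) = Mul(Mul(Mul(48, Rational(-1, 23)), 220), 14) = Mul(Mul(Rational(-48, 23), 220), 14) = Mul(Rational(-10560, 23), 14) = Rational(-147840, 23)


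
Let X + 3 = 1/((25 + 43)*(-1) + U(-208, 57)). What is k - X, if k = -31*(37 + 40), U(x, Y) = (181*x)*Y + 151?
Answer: -5115713551/2145853 ≈ -2384.0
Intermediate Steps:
U(x, Y) = 151 + 181*Y*x (U(x, Y) = 181*Y*x + 151 = 151 + 181*Y*x)
k = -2387 (k = -31*77 = -2387)
X = -6437560/2145853 (X = -3 + 1/((25 + 43)*(-1) + (151 + 181*57*(-208))) = -3 + 1/(68*(-1) + (151 - 2145936)) = -3 + 1/(-68 - 2145785) = -3 + 1/(-2145853) = -3 - 1/2145853 = -6437560/2145853 ≈ -3.0000)
k - X = -2387 - 1*(-6437560/2145853) = -2387 + 6437560/2145853 = -5115713551/2145853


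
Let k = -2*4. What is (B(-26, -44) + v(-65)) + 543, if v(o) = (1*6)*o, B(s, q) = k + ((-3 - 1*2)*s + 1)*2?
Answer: 407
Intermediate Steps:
k = -8
B(s, q) = -6 - 10*s (B(s, q) = -8 + ((-3 - 1*2)*s + 1)*2 = -8 + ((-3 - 2)*s + 1)*2 = -8 + (-5*s + 1)*2 = -8 + (1 - 5*s)*2 = -8 + (2 - 10*s) = -6 - 10*s)
v(o) = 6*o
(B(-26, -44) + v(-65)) + 543 = ((-6 - 10*(-26)) + 6*(-65)) + 543 = ((-6 + 260) - 390) + 543 = (254 - 390) + 543 = -136 + 543 = 407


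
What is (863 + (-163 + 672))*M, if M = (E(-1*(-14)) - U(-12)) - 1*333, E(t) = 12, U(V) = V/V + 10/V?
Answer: -1321922/3 ≈ -4.4064e+5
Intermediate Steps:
U(V) = 1 + 10/V
M = -1927/6 (M = (12 - (10 - 12)/(-12)) - 1*333 = (12 - (-1)*(-2)/12) - 333 = (12 - 1*⅙) - 333 = (12 - ⅙) - 333 = 71/6 - 333 = -1927/6 ≈ -321.17)
(863 + (-163 + 672))*M = (863 + (-163 + 672))*(-1927/6) = (863 + 509)*(-1927/6) = 1372*(-1927/6) = -1321922/3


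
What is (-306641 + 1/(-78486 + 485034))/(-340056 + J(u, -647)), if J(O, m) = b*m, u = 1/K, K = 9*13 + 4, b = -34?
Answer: 124664285267/129305843784 ≈ 0.96410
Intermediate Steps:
K = 121 (K = 117 + 4 = 121)
u = 1/121 ≈ 0.0082645
J(O, m) = -34*m
(-306641 + 1/(-78486 + 485034))/(-340056 + J(u, -647)) = (-306641 + 1/(-78486 + 485034))/(-340056 - 34*(-647)) = (-306641 + 1/406548)/(-340056 + 21998) = (-306641 + 1/406548)/(-318058) = -124664285267/406548*(-1/318058) = 124664285267/129305843784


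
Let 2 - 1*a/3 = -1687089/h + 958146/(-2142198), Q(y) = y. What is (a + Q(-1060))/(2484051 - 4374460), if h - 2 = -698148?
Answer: 88064613314775/157068513920264854 ≈ 0.00056068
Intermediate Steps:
h = -698146 (h = 2 - 698148 = -698146)
a = 7663507585/83087053606 (a = 6 - 3*(-1687089/(-698146) + 958146/(-2142198)) = 6 - 3*(-1687089*(-1/698146) + 958146*(-1/2142198)) = 6 - 3*(1687089/698146 - 159691/357033) = 6 - 3*490858814051/249261160818 = 6 - 490858814051/83087053606 = 7663507585/83087053606 ≈ 0.092235)
(a + Q(-1060))/(2484051 - 4374460) = (7663507585/83087053606 - 1060)/(2484051 - 4374460) = -88064613314775/83087053606/(-1890409) = -88064613314775/83087053606*(-1/1890409) = 88064613314775/157068513920264854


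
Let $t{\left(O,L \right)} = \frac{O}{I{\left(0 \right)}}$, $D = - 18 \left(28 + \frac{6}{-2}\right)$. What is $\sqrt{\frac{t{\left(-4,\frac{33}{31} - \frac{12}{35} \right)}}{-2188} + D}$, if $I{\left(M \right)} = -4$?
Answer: $\frac{i \sqrt{538576747}}{1094} \approx 21.213 i$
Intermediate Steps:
$D = -450$ ($D = - 18 \left(28 + 6 \left(- \frac{1}{2}\right)\right) = - 18 \left(28 - 3\right) = \left(-18\right) 25 = -450$)
$t{\left(O,L \right)} = - \frac{O}{4}$ ($t{\left(O,L \right)} = \frac{O}{-4} = O \left(- \frac{1}{4}\right) = - \frac{O}{4}$)
$\sqrt{\frac{t{\left(-4,\frac{33}{31} - \frac{12}{35} \right)}}{-2188} + D} = \sqrt{\frac{\left(- \frac{1}{4}\right) \left(-4\right)}{-2188} - 450} = \sqrt{1 \left(- \frac{1}{2188}\right) - 450} = \sqrt{- \frac{1}{2188} - 450} = \sqrt{- \frac{984601}{2188}} = \frac{i \sqrt{538576747}}{1094}$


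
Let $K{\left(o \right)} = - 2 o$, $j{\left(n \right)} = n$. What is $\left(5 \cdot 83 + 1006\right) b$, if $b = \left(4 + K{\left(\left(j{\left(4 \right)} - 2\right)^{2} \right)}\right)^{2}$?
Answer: $22736$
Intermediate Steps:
$b = 16$ ($b = \left(4 - 2 \left(4 - 2\right)^{2}\right)^{2} = \left(4 - 2 \cdot 2^{2}\right)^{2} = \left(4 - 8\right)^{2} = \left(-4\right)^{2} = 16$)
$\left(5 \cdot 83 + 1006\right) b = \left(5 \cdot 83 + 1006\right) 16 = \left(415 + 1006\right) 16 = 1421 \cdot 16 = 22736$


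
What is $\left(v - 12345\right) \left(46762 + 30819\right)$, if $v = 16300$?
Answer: $306832855$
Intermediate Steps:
$\left(v - 12345\right) \left(46762 + 30819\right) = \left(16300 - 12345\right) \left(46762 + 30819\right) = 3955 \cdot 77581 = 306832855$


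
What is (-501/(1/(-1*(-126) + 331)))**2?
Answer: 52421307849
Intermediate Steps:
(-501/(1/(-1*(-126) + 331)))**2 = (-501/(1/(126 + 331)))**2 = (-501/(1/457))**2 = (-501/1/457)**2 = (-501*457)**2 = (-228957)**2 = 52421307849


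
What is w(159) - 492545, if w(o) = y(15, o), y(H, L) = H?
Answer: -492530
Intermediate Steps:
w(o) = 15
w(159) - 492545 = 15 - 492545 = -492530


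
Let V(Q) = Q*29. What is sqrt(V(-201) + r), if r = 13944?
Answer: sqrt(8115) ≈ 90.083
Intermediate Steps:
V(Q) = 29*Q
sqrt(V(-201) + r) = sqrt(29*(-201) + 13944) = sqrt(-5829 + 13944) = sqrt(8115)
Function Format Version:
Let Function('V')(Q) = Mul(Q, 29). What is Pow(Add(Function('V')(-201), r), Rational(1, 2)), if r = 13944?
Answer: Pow(8115, Rational(1, 2)) ≈ 90.083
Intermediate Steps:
Function('V')(Q) = Mul(29, Q)
Pow(Add(Function('V')(-201), r), Rational(1, 2)) = Pow(Add(Mul(29, -201), 13944), Rational(1, 2)) = Pow(Add(-5829, 13944), Rational(1, 2)) = Pow(8115, Rational(1, 2))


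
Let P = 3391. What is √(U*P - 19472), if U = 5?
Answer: I*√2517 ≈ 50.17*I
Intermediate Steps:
√(U*P - 19472) = √(5*3391 - 19472) = √(16955 - 19472) = √(-2517) = I*√2517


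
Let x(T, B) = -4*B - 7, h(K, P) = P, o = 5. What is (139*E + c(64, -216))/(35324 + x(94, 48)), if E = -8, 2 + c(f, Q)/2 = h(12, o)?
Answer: -1106/35125 ≈ -0.031488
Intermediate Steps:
c(f, Q) = 6 (c(f, Q) = -4 + 2*5 = -4 + 10 = 6)
x(T, B) = -7 - 4*B
(139*E + c(64, -216))/(35324 + x(94, 48)) = (139*(-8) + 6)/(35324 + (-7 - 4*48)) = (-1112 + 6)/(35324 + (-7 - 192)) = -1106/(35324 - 199) = -1106/35125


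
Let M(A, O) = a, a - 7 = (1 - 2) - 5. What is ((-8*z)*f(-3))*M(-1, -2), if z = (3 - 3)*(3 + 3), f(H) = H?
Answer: 0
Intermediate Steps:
a = 1 (a = 7 + ((1 - 2) - 5) = 7 + (-1 - 5) = 7 - 6 = 1)
M(A, O) = 1
z = 0 (z = 0*6 = 0)
((-8*z)*f(-3))*M(-1, -2) = (-8*0*(-3))*1 = (0*(-3))*1 = 0*1 = 0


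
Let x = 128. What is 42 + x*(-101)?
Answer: -12886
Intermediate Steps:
42 + x*(-101) = 42 + 128*(-101) = 42 - 12928 = -12886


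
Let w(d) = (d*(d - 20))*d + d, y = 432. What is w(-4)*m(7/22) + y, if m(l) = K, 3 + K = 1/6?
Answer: 4594/3 ≈ 1531.3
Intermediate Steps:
K = -17/6 (K = -3 + 1/6 = -17/6 ≈ -2.8333)
m(l) = -17/6
w(d) = d + d**2*(-20 + d) (w(d) = (d*(-20 + d))*d + d = d**2*(-20 + d) + d = d + d**2*(-20 + d))
w(-4)*m(7/22) + y = -4*(1 + (-4)**2 - 20*(-4))*(-17/6) + 432 = -4*(1 + 16 + 80)*(-17/6) + 432 = -4*97*(-17/6) + 432 = -388*(-17/6) + 432 = 3298/3 + 432 = 4594/3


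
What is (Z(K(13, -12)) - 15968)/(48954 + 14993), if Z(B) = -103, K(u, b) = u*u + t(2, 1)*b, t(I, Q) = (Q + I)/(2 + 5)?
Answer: -16071/63947 ≈ -0.25132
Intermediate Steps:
t(I, Q) = I/7 + Q/7 (t(I, Q) = (I + Q)/7 = (I + Q)*(⅐) = I/7 + Q/7)
K(u, b) = u² + 3*b/7 (K(u, b) = u*u + ((⅐)*2 + (⅐)*1)*b = u² + (2/7 + ⅐)*b = u² + 3*b/7)
(Z(K(13, -12)) - 15968)/(48954 + 14993) = (-103 - 15968)/(48954 + 14993) = -16071/63947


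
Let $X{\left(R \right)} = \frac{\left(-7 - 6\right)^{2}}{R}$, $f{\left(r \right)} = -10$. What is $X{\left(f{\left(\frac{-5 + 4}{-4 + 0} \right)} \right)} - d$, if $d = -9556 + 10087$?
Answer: $- \frac{5479}{10} \approx -547.9$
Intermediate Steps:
$d = 531$
$X{\left(R \right)} = \frac{169}{R}$ ($X{\left(R \right)} = \frac{\left(-13\right)^{2}}{R} = \frac{169}{R}$)
$X{\left(f{\left(\frac{-5 + 4}{-4 + 0} \right)} \right)} - d = \frac{169}{-10} - 531 = 169 \left(- \frac{1}{10}\right) - 531 = - \frac{169}{10} - 531 = - \frac{5479}{10}$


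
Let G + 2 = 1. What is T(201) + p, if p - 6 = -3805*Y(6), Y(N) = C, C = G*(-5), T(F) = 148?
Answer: -18871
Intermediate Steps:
G = -1 (G = -2 + 1 = -1)
C = 5 (C = -1*(-5) = 5)
Y(N) = 5
p = -19019 (p = 6 - 3805*5 = 6 - 19025 = -19019)
T(201) + p = 148 - 19019 = -18871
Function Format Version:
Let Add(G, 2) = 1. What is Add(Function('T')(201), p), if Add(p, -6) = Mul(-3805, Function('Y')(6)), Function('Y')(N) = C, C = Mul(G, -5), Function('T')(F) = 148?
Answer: -18871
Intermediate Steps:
G = -1 (G = Add(-2, 1) = -1)
C = 5 (C = Mul(-1, -5) = 5)
Function('Y')(N) = 5
p = -19019 (p = Add(6, Mul(-3805, 5)) = Add(6, -19025) = -19019)
Add(Function('T')(201), p) = Add(148, -19019) = -18871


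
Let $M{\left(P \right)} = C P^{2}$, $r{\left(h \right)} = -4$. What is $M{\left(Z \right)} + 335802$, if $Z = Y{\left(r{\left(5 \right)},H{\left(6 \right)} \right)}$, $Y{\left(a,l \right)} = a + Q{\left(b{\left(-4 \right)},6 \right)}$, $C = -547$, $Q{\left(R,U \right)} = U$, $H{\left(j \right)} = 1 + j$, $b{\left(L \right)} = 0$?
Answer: $333614$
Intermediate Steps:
$Y{\left(a,l \right)} = 6 + a$ ($Y{\left(a,l \right)} = a + 6 = 6 + a$)
$Z = 2$ ($Z = 6 - 4 = 2$)
$M{\left(P \right)} = - 547 P^{2}$
$M{\left(Z \right)} + 335802 = - 547 \cdot 2^{2} + 335802 = \left(-547\right) 4 + 335802 = -2188 + 335802 = 333614$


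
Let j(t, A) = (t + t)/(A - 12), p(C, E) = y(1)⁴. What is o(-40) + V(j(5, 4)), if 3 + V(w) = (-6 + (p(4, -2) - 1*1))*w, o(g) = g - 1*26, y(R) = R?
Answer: -123/2 ≈ -61.500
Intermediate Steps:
o(g) = -26 + g (o(g) = g - 26 = -26 + g)
p(C, E) = 1 (p(C, E) = 1⁴ = 1)
j(t, A) = 2*t/(-12 + A) (j(t, A) = (2*t)/(-12 + A) = 2*t/(-12 + A))
V(w) = -3 - 6*w (V(w) = -3 + (-6 + (1 - 1*1))*w = -3 + (-6 + (1 - 1))*w = -3 + (-6 + 0)*w = -3 - 6*w)
o(-40) + V(j(5, 4)) = (-26 - 40) + (-3 - 12*5/(-12 + 4)) = -66 + (-3 - 12*5/(-8)) = -66 + (-3 - 12*5*(-1)/8) = -66 + (-3 - 6*(-5/4)) = -66 + (-3 + 15/2) = -66 + 9/2 = -123/2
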